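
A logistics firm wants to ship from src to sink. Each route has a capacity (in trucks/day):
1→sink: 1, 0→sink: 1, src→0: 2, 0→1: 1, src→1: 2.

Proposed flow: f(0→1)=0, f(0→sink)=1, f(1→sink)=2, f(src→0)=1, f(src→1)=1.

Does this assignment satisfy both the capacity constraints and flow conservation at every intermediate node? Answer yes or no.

Capacity violated on 1→sink: flow 2 > capacity 1.

No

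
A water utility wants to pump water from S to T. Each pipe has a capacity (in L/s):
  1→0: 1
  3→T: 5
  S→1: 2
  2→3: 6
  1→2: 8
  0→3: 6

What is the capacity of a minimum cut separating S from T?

Max flow = 2 (via 1 augmenting path).
In the residual at optimum, the set reachable from S is {S}.
Cut edges: S→1 (cap 2). Sum = 2.

2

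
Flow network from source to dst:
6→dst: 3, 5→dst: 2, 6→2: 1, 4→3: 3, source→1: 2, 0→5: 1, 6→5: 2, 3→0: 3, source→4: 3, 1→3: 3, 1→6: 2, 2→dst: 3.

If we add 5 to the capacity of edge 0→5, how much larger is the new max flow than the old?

Original max flow = 3.
After raising cap(0→5), augmenting paths through that edge carry 1 more unit.
New max flow = 4. Increase = 1.

1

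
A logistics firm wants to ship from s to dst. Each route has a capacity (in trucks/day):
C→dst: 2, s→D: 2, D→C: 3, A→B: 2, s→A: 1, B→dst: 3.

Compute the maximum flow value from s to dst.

3

Augment s→D→C→dst: bottleneck 2. Total 2.
Augment s→A→B→dst: bottleneck 1. Total 3.
No augmenting path remains in the residual graph.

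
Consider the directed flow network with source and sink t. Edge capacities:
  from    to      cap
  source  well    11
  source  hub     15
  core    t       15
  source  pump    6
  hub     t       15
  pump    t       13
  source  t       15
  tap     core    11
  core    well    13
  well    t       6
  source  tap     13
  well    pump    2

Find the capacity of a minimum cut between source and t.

55

Max flow = 55 (via 6 augmenting paths).
In the residual at optimum, the set reachable from source is {source, tap, well}.
Cut edges: source->hub (cap 15), source->pump (cap 6), source->t (cap 15), tap->core (cap 11), well->pump (cap 2), well->t (cap 6). Sum = 55.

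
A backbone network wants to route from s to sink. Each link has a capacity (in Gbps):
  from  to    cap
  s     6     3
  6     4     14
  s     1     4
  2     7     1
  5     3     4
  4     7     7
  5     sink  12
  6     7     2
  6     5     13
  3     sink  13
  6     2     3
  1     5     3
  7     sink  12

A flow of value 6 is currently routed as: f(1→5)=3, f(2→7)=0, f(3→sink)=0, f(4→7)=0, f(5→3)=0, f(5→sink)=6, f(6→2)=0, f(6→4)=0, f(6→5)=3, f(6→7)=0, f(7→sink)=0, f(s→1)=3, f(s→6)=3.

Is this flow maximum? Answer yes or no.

Yes

Residual reachable from s: {1, s}; sink is not reachable.
Saturated cut: s→6, 1→5 with total capacity 6 = current flow value. Flow is maximum.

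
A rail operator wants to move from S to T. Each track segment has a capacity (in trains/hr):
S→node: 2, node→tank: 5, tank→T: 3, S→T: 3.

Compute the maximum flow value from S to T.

5

Augment S→T: bottleneck 3. Total 3.
Augment S→node→tank→T: bottleneck 2. Total 5.
No augmenting path remains in the residual graph.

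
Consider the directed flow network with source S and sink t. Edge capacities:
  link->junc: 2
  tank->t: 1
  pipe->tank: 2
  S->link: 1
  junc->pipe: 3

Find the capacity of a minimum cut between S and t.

1

Max flow = 1 (via 1 augmenting path).
In the residual at optimum, the set reachable from S is {S}.
Cut edges: S->link (cap 1). Sum = 1.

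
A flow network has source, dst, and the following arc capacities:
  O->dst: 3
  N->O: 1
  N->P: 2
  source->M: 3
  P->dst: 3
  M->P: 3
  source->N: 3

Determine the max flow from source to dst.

Augment source->M->P->dst: bottleneck 3. Total 3.
Augment source->N->O->dst: bottleneck 1. Total 4.
No augmenting path remains in the residual graph.

4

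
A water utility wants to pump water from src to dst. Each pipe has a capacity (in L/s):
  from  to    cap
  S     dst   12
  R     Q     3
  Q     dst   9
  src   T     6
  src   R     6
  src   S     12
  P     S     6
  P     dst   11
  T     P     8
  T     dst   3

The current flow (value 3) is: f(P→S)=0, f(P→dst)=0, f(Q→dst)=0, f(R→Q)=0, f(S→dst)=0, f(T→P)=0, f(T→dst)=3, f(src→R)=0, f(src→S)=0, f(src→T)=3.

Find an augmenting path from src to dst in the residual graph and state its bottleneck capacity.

Residual along src→S→dst: src→S: 12, S→dst: 12.
Bottleneck = min = 12.

src→S→dst, bottleneck 12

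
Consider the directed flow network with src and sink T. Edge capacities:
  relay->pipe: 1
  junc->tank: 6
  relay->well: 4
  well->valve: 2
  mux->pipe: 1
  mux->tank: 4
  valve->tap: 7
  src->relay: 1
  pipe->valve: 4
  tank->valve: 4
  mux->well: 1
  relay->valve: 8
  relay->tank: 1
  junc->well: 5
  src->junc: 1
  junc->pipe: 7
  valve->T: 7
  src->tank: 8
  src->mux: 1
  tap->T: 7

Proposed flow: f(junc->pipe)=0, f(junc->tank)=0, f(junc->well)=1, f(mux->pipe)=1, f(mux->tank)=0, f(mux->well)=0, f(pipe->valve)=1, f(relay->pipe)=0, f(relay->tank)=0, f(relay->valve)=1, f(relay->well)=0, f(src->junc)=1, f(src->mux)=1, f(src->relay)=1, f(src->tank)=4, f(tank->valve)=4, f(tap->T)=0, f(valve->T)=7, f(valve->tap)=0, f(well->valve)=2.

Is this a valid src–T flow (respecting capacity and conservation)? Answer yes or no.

Conservation fails at well: inflow 1 ≠ outflow 2.

No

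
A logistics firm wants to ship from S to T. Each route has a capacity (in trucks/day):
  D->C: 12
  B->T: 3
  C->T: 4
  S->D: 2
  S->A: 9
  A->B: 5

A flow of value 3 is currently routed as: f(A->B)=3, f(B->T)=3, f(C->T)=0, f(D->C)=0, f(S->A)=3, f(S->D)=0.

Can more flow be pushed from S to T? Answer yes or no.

Yes

Residual path S->D->C->T has bottleneck 2 > 0.
Pushing 2 along it raises the flow to 5, so the given flow is not maximum.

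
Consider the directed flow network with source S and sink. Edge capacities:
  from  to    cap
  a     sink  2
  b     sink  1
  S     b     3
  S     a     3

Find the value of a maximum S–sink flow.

3

Augment S->a->sink: bottleneck 2. Total 2.
Augment S->b->sink: bottleneck 1. Total 3.
No augmenting path remains in the residual graph.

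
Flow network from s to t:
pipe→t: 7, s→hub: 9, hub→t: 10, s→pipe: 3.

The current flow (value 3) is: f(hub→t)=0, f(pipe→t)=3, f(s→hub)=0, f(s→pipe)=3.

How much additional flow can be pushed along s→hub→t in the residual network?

9

Residual capacities along the path: s→hub: 9, hub→t: 10.
Minimum is 9.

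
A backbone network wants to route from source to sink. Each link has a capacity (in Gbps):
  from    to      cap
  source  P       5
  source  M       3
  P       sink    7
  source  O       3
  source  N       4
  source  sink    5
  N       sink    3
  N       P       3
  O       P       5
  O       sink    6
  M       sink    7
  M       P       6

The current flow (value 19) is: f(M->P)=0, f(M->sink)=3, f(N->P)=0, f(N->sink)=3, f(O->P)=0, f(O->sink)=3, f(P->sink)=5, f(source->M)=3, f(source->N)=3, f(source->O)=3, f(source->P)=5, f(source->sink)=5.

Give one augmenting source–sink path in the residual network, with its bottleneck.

source->N->P->sink, bottleneck 1

Residual along source->N->P->sink: source->N: 1, N->P: 3, P->sink: 2.
Bottleneck = min = 1.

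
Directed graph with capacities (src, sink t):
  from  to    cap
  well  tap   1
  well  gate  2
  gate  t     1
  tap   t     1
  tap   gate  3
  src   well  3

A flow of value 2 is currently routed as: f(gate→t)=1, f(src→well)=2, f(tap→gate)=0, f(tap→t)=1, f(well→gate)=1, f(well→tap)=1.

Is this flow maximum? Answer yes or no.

Residual reachable from src: {gate, src, well}; t is not reachable.
Saturated cut: well→tap, gate→t with total capacity 2 = current flow value. Flow is maximum.

Yes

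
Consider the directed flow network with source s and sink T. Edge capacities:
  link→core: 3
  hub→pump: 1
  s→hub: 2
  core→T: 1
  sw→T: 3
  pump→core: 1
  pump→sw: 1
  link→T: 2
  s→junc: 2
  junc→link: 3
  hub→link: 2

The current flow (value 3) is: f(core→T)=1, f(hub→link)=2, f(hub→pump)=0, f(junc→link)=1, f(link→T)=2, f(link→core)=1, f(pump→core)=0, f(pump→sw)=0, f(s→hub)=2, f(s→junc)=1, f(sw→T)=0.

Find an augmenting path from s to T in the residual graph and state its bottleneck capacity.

Residual along s→junc→link→hub→pump→sw→T: s→junc: 1, junc→link: 2, link→hub: 2 (reverse), hub→pump: 1, pump→sw: 1, sw→T: 3.
Bottleneck = min = 1.

s→junc→link→hub→pump→sw→T, bottleneck 1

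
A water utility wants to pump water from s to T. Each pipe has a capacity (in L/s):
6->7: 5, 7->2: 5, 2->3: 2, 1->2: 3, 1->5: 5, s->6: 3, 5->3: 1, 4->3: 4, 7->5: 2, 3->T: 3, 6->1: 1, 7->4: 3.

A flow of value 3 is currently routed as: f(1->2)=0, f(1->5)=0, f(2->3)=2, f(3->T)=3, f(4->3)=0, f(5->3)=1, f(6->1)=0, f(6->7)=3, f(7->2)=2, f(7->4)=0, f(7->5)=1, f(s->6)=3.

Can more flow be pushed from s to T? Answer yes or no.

Residual reachable from s: {s}; T is not reachable.
Saturated cut: s->6 with total capacity 3 = current flow value. Flow is maximum.

No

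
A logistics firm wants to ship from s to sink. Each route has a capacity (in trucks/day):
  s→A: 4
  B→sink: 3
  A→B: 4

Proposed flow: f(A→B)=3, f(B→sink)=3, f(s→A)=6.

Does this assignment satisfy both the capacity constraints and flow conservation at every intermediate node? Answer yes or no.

Capacity violated on s→A: flow 6 > capacity 4.

No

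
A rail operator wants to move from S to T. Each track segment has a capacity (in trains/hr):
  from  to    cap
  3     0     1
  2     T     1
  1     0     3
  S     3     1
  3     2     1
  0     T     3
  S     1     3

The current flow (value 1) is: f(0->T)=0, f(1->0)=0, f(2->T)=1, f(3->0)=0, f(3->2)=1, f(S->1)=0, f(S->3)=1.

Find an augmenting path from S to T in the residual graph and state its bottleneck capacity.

S->1->0->T, bottleneck 3

Residual along S->1->0->T: S->1: 3, 1->0: 3, 0->T: 3.
Bottleneck = min = 3.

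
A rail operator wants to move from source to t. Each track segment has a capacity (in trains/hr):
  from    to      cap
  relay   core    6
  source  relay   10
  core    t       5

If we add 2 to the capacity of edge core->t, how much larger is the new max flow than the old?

1

Original max flow = 5.
After raising cap(core->t), augmenting paths through that edge carry 1 more unit.
New max flow = 6. Increase = 1.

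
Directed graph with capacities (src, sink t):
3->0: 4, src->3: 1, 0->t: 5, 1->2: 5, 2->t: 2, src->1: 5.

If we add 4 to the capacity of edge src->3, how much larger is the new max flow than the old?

Original max flow = 3.
After raising cap(src->3), augmenting paths through that edge carry 3 more units.
New max flow = 6. Increase = 3.

3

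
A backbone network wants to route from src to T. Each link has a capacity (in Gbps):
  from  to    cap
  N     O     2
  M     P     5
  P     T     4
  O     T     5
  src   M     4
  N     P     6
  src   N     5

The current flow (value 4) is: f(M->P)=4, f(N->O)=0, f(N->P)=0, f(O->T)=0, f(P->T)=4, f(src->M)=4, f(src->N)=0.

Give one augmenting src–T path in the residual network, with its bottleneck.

Residual along src->N->O->T: src->N: 5, N->O: 2, O->T: 5.
Bottleneck = min = 2.

src->N->O->T, bottleneck 2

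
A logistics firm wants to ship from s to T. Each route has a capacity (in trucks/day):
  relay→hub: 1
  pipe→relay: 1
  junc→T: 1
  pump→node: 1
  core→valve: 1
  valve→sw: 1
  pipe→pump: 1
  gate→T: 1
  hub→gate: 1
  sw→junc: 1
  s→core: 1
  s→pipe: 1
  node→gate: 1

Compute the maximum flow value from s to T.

Augment s→pipe→relay→hub→gate→T: bottleneck 1. Total 1.
Augment s→core→valve→sw→junc→T: bottleneck 1. Total 2.
No augmenting path remains in the residual graph.

2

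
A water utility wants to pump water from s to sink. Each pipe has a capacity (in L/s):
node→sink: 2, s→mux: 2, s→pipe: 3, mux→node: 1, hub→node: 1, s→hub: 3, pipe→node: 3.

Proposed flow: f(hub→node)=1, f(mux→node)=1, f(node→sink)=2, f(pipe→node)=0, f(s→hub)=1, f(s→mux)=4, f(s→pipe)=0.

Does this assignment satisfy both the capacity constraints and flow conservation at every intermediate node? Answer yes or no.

No

Capacity violated on s→mux: flow 4 > capacity 2.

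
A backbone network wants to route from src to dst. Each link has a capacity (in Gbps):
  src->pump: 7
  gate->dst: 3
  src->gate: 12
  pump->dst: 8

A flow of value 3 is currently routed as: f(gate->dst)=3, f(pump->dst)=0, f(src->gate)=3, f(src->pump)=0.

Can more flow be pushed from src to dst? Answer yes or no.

Residual path src->pump->dst has bottleneck 7 > 0.
Pushing 7 along it raises the flow to 10, so the given flow is not maximum.

Yes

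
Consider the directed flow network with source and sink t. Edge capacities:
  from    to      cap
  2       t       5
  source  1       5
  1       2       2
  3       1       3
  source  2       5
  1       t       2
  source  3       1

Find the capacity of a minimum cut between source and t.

7

Max flow = 7 (via 2 augmenting paths).
In the residual at optimum, the set reachable from source is {1, 2, 3, source}.
Cut edges: 1→t (cap 2), 2→t (cap 5). Sum = 7.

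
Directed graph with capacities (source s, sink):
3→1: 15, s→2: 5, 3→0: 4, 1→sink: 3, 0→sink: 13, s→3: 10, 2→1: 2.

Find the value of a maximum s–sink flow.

Augment s→3→0→sink: bottleneck 4. Total 4.
Augment s→3→1→sink: bottleneck 3. Total 7.
No augmenting path remains in the residual graph.

7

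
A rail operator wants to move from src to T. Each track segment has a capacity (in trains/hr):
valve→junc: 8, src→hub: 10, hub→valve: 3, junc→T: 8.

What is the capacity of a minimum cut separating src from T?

Max flow = 3 (via 1 augmenting path).
In the residual at optimum, the set reachable from src is {hub, src}.
Cut edges: hub→valve (cap 3). Sum = 3.

3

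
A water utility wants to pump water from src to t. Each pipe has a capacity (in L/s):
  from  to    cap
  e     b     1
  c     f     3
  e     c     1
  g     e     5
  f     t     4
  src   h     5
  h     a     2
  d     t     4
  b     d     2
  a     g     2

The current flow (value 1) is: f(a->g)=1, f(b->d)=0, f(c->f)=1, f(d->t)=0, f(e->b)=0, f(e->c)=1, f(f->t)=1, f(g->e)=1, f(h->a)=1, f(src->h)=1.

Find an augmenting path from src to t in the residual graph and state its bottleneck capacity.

Residual along src->h->a->g->e->b->d->t: src->h: 4, h->a: 1, a->g: 1, g->e: 4, e->b: 1, b->d: 2, d->t: 4.
Bottleneck = min = 1.

src->h->a->g->e->b->d->t, bottleneck 1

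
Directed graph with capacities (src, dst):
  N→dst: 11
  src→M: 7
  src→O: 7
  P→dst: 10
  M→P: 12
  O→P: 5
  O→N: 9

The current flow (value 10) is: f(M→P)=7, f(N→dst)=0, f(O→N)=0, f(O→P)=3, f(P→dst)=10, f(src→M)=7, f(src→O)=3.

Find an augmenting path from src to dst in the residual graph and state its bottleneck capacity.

src→O→N→dst, bottleneck 4

Residual along src→O→N→dst: src→O: 4, O→N: 9, N→dst: 11.
Bottleneck = min = 4.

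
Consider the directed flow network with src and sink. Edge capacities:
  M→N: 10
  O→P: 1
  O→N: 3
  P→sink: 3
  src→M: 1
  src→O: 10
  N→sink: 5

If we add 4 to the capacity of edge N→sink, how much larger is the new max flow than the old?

0

Original max flow = 5.
Edge N→sink does not cross the min cut (source side {O, src}), so extra capacity there cannot help.
New max flow = 5. Increase = 0.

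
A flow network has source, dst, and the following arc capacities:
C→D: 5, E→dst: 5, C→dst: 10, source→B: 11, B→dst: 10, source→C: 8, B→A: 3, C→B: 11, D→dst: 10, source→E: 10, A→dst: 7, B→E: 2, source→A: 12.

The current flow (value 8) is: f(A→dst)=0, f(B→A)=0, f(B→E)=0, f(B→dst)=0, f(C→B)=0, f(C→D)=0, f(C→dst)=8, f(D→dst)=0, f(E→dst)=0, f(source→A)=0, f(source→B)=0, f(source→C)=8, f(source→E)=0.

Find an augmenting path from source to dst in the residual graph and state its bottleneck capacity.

Residual along source→B→dst: source→B: 11, B→dst: 10.
Bottleneck = min = 10.

source→B→dst, bottleneck 10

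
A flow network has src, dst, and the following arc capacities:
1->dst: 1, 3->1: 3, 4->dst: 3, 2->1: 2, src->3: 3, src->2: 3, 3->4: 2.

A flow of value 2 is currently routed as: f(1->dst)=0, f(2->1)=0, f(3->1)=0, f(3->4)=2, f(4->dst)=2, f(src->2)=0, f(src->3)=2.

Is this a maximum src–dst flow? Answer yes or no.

No

Residual path src->3->1->dst has bottleneck 1 > 0.
Pushing 1 along it raises the flow to 3, so the given flow is not maximum.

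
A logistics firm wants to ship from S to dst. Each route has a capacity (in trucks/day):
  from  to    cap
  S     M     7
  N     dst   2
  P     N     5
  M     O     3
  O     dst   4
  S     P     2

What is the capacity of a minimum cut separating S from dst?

Max flow = 5 (via 2 augmenting paths).
In the residual at optimum, the set reachable from S is {M, S}.
Cut edges: M->O (cap 3), S->P (cap 2). Sum = 5.

5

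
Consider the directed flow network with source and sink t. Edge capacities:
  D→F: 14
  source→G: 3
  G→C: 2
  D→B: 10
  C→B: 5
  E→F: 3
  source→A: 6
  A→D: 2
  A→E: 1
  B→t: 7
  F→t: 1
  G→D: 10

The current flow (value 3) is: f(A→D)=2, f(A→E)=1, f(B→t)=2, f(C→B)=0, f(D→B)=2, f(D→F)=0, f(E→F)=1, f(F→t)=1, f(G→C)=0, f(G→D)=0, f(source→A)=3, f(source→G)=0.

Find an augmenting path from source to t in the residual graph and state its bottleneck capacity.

source→G→D→B→t, bottleneck 3

Residual along source→G→D→B→t: source→G: 3, G→D: 10, D→B: 8, B→t: 5.
Bottleneck = min = 3.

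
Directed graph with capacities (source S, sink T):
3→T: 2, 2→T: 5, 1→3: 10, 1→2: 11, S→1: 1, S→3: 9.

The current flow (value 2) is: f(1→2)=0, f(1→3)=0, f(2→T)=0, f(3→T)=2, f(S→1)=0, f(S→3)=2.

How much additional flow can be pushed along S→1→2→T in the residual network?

Residual capacities along the path: S→1: 1, 1→2: 11, 2→T: 5.
Minimum is 1.

1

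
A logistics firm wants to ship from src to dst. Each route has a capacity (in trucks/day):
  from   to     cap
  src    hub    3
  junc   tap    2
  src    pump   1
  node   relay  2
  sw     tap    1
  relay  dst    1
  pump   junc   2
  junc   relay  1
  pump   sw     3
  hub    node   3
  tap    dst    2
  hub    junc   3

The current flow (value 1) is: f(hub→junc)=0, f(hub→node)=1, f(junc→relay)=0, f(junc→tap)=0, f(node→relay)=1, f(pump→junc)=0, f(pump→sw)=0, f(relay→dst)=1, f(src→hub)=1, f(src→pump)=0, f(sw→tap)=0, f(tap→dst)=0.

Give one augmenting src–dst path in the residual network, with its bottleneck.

Residual along src→hub→junc→tap→dst: src→hub: 2, hub→junc: 3, junc→tap: 2, tap→dst: 2.
Bottleneck = min = 2.

src→hub→junc→tap→dst, bottleneck 2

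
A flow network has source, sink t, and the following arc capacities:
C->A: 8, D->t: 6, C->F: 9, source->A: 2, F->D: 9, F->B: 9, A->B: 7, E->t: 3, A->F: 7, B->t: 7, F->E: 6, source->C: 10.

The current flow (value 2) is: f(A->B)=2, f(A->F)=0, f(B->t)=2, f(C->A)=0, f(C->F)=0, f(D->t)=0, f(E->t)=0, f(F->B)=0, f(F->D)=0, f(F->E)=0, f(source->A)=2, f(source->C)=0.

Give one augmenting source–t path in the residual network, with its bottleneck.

source->C->A->B->t, bottleneck 5

Residual along source->C->A->B->t: source->C: 10, C->A: 8, A->B: 5, B->t: 5.
Bottleneck = min = 5.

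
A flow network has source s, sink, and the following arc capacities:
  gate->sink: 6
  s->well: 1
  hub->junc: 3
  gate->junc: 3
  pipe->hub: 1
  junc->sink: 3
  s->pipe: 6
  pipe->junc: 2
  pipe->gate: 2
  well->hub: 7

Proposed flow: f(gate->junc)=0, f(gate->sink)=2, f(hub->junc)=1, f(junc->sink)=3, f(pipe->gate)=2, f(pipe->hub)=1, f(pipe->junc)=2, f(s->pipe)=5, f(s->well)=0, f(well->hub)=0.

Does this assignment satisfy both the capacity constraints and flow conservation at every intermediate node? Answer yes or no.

Yes

Every edge has 0 ≤ f(e) ≤ cap(e).
At each intermediate node, inflow equals outflow.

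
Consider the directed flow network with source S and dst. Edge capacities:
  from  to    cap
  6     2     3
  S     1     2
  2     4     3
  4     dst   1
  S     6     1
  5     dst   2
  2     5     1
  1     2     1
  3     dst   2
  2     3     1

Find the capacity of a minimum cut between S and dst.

2

Max flow = 2 (via 2 augmenting paths).
In the residual at optimum, the set reachable from S is {1, S}.
Cut edges: S->6 (cap 1), 1->2 (cap 1). Sum = 2.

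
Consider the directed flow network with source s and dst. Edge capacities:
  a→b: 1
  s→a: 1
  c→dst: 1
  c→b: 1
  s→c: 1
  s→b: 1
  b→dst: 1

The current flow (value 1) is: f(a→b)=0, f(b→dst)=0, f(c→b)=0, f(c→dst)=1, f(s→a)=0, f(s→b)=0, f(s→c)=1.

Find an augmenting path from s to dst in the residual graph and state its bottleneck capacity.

s→b→dst, bottleneck 1

Residual along s→b→dst: s→b: 1, b→dst: 1.
Bottleneck = min = 1.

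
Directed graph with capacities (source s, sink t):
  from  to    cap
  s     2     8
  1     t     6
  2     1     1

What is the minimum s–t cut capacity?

Max flow = 1 (via 1 augmenting path).
In the residual at optimum, the set reachable from s is {2, s}.
Cut edges: 2->1 (cap 1). Sum = 1.

1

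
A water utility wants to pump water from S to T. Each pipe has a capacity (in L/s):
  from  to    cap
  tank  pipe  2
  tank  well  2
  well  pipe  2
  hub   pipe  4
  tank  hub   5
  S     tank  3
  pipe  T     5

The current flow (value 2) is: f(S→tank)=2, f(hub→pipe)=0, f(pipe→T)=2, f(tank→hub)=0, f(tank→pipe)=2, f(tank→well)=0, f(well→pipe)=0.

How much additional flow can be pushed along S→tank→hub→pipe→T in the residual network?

1

Residual capacities along the path: S→tank: 1, tank→hub: 5, hub→pipe: 4, pipe→T: 3.
Minimum is 1.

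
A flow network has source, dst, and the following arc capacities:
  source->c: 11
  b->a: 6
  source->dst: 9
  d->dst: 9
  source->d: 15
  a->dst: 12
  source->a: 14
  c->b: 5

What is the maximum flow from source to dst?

Augment source->dst: bottleneck 9. Total 9.
Augment source->d->dst: bottleneck 9. Total 18.
Augment source->a->dst: bottleneck 12. Total 30.
No augmenting path remains in the residual graph.

30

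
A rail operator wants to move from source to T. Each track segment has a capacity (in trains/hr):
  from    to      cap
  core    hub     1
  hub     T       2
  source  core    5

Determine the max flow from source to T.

Augment source→core→hub→T: bottleneck 1. Total 1.
No augmenting path remains in the residual graph.

1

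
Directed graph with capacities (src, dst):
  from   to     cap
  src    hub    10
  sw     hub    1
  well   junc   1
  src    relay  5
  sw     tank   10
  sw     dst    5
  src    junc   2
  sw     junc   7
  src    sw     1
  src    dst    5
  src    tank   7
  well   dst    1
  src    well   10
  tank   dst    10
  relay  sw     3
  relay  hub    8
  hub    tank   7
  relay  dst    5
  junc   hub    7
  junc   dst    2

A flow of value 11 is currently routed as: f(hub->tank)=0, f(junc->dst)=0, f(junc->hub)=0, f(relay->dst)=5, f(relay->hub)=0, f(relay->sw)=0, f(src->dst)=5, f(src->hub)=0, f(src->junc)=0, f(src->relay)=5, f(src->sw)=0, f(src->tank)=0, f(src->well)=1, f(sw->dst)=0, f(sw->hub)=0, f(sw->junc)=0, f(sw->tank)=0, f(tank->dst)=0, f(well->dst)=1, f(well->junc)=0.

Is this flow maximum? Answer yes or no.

Residual path src->sw->dst has bottleneck 1 > 0.
Pushing 1 along it raises the flow to 12, so the given flow is not maximum.

No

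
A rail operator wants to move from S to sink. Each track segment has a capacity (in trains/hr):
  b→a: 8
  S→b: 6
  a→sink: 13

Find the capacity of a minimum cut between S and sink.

Max flow = 6 (via 1 augmenting path).
In the residual at optimum, the set reachable from S is {S}.
Cut edges: S→b (cap 6). Sum = 6.

6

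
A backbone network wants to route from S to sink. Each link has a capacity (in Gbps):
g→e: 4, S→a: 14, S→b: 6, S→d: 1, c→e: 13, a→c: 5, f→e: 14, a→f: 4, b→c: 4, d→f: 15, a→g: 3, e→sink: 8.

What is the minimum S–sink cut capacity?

Max flow = 8 (via 3 augmenting paths).
In the residual at optimum, the set reachable from S is {S, a, b, c, d, e, f, g}.
Cut edges: e→sink (cap 8). Sum = 8.

8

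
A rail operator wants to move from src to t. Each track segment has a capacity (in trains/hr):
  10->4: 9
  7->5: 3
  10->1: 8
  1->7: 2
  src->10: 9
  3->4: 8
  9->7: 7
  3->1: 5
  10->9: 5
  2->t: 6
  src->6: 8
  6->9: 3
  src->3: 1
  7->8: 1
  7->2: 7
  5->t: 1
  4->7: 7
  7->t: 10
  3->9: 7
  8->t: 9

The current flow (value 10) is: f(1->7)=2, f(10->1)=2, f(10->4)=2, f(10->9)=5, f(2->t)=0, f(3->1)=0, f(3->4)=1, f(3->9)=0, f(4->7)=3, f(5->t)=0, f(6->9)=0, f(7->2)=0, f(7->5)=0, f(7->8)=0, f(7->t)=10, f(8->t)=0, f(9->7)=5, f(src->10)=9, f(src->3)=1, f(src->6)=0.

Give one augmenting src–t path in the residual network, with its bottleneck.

src->6->9->7->8->t, bottleneck 1

Residual along src->6->9->7->8->t: src->6: 8, 6->9: 3, 9->7: 2, 7->8: 1, 8->t: 9.
Bottleneck = min = 1.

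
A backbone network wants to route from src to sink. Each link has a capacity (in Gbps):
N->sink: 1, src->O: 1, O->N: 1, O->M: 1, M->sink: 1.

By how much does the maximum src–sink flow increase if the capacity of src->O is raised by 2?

1

Original max flow = 1.
After raising cap(src->O), augmenting paths through that edge carry 1 more unit.
New max flow = 2. Increase = 1.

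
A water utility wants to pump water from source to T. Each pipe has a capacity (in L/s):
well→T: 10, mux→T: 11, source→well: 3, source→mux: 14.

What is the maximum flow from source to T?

14

Augment source→well→T: bottleneck 3. Total 3.
Augment source→mux→T: bottleneck 11. Total 14.
No augmenting path remains in the residual graph.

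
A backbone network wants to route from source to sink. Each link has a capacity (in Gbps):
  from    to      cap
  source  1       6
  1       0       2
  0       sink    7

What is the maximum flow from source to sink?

Augment source->1->0->sink: bottleneck 2. Total 2.
No augmenting path remains in the residual graph.

2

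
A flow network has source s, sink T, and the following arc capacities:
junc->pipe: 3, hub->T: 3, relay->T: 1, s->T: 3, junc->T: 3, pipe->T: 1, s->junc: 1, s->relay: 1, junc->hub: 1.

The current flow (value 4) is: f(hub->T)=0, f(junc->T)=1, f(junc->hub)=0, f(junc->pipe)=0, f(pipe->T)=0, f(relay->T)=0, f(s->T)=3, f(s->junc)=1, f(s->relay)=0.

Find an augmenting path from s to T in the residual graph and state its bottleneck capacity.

s->relay->T, bottleneck 1

Residual along s->relay->T: s->relay: 1, relay->T: 1.
Bottleneck = min = 1.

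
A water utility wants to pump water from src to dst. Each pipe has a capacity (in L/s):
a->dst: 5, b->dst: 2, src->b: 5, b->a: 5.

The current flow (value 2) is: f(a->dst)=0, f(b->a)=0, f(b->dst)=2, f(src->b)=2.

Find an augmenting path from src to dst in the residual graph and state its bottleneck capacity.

src->b->a->dst, bottleneck 3

Residual along src->b->a->dst: src->b: 3, b->a: 5, a->dst: 5.
Bottleneck = min = 3.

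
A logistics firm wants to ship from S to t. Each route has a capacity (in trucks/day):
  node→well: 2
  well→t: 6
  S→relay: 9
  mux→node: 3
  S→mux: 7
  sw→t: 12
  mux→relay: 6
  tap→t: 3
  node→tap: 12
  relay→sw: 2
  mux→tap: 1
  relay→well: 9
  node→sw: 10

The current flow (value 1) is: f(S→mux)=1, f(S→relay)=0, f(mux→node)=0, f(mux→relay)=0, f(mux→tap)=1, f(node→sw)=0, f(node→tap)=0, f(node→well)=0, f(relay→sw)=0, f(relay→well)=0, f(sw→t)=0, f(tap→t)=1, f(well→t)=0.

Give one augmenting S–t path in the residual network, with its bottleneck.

S→relay→well→t, bottleneck 6

Residual along S→relay→well→t: S→relay: 9, relay→well: 9, well→t: 6.
Bottleneck = min = 6.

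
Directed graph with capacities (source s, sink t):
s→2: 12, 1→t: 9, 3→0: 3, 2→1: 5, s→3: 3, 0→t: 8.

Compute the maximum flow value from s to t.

Augment s→2→1→t: bottleneck 5. Total 5.
Augment s→3→0→t: bottleneck 3. Total 8.
No augmenting path remains in the residual graph.

8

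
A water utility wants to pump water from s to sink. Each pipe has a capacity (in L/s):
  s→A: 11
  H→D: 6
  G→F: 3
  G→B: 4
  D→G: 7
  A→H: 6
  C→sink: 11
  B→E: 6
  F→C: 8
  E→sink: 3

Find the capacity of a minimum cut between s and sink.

Max flow = 6 (via 2 augmenting paths).
In the residual at optimum, the set reachable from s is {A, s}.
Cut edges: A→H (cap 6). Sum = 6.

6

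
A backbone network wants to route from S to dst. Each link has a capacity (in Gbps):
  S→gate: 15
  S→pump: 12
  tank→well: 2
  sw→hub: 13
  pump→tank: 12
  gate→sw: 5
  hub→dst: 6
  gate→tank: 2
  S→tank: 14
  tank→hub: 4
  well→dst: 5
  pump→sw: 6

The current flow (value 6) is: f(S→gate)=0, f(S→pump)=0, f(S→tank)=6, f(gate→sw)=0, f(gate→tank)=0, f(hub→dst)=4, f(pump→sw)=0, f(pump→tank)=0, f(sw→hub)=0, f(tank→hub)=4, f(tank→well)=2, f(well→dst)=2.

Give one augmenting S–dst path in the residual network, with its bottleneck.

S→gate→sw→hub→dst, bottleneck 2

Residual along S→gate→sw→hub→dst: S→gate: 15, gate→sw: 5, sw→hub: 13, hub→dst: 2.
Bottleneck = min = 2.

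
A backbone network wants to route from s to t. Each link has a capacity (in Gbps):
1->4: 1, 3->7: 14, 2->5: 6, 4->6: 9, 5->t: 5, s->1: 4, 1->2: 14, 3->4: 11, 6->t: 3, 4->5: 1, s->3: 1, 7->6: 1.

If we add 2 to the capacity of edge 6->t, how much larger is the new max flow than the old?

Original max flow = 5.
Edge 6->t does not cross the min cut (source side {s}), so extra capacity there cannot help.
New max flow = 5. Increase = 0.

0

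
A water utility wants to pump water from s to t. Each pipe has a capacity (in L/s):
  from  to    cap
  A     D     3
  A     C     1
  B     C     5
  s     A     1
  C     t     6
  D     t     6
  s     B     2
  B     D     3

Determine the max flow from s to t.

Augment s→A→D→t: bottleneck 1. Total 1.
Augment s→B→C→t: bottleneck 2. Total 3.
No augmenting path remains in the residual graph.

3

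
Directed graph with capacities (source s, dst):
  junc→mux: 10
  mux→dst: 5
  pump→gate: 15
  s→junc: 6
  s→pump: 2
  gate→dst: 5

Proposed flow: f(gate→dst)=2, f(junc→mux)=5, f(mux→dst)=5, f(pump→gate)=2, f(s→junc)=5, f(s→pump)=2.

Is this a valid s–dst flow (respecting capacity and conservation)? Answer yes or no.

Every edge has 0 ≤ f(e) ≤ cap(e).
At each intermediate node, inflow equals outflow.

Yes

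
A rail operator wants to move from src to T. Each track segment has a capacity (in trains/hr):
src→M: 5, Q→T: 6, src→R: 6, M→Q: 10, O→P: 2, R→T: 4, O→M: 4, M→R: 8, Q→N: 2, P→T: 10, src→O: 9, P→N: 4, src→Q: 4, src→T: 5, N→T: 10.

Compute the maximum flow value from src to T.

19

Augment src→T: bottleneck 5. Total 5.
Augment src→Q→T: bottleneck 4. Total 9.
Augment src→R→T: bottleneck 4. Total 13.
Augment src→O→P→T: bottleneck 2. Total 15.
Augment src→M→Q→T: bottleneck 2. Total 17.
Augment src→M→Q→N→T: bottleneck 2. Total 19.
No augmenting path remains in the residual graph.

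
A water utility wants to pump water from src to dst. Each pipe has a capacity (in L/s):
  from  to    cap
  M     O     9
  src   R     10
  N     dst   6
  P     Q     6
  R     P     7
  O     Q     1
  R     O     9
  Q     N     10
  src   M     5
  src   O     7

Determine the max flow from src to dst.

Augment src→O→Q→N→dst: bottleneck 1. Total 1.
Augment src→R→P→Q→N→dst: bottleneck 5. Total 6.
No augmenting path remains in the residual graph.

6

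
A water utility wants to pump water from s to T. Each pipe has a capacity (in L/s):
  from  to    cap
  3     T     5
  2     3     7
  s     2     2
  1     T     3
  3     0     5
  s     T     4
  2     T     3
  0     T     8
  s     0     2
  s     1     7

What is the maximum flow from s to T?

Augment s→T: bottleneck 4. Total 4.
Augment s→2→T: bottleneck 2. Total 6.
Augment s→1→T: bottleneck 3. Total 9.
Augment s→0→T: bottleneck 2. Total 11.
No augmenting path remains in the residual graph.

11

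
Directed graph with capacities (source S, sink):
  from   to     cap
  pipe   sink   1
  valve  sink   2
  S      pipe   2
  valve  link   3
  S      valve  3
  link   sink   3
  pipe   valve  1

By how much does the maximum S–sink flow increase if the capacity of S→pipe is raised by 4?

0

Original max flow = 5.
Even with extra capacity on S→pipe, another cut of capacity 5 remains binding.
New max flow = 5. Increase = 0.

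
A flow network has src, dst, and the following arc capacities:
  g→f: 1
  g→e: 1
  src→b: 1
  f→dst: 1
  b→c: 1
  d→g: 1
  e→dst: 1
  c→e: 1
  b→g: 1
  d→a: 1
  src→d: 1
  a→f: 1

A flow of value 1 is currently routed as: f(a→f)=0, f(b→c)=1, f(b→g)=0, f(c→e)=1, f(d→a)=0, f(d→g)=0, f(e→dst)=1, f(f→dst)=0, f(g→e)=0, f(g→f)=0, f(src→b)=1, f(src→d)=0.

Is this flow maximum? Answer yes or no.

No

Residual path src→d→g→f→dst has bottleneck 1 > 0.
Pushing 1 along it raises the flow to 2, so the given flow is not maximum.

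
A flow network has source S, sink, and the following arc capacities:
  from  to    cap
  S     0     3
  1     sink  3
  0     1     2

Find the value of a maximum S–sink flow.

Augment S→0→1→sink: bottleneck 2. Total 2.
No augmenting path remains in the residual graph.

2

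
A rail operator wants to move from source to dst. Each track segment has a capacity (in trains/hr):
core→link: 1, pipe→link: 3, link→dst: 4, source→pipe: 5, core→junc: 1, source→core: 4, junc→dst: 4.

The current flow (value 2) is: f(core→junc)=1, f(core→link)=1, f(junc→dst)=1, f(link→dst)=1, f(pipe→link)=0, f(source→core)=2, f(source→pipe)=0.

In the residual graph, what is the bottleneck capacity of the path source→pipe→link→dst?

Residual capacities along the path: source→pipe: 5, pipe→link: 3, link→dst: 3.
Minimum is 3.

3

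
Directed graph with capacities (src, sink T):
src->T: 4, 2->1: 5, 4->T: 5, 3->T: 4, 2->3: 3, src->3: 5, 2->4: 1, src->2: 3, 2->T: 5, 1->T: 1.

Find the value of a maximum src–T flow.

Augment src->T: bottleneck 4. Total 4.
Augment src->2->T: bottleneck 3. Total 7.
Augment src->3->T: bottleneck 4. Total 11.
No augmenting path remains in the residual graph.

11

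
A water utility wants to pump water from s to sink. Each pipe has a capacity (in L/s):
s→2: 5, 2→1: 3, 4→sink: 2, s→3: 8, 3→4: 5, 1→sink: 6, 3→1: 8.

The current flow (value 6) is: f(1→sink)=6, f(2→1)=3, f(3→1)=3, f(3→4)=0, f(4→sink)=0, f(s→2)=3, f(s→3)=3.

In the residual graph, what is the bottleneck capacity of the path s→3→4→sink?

Residual capacities along the path: s→3: 5, 3→4: 5, 4→sink: 2.
Minimum is 2.

2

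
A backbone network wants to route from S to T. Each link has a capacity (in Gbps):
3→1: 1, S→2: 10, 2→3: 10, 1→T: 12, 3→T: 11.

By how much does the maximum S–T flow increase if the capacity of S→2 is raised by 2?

Original max flow = 10.
Even with extra capacity on S→2, another cut of capacity 10 remains binding.
New max flow = 10. Increase = 0.

0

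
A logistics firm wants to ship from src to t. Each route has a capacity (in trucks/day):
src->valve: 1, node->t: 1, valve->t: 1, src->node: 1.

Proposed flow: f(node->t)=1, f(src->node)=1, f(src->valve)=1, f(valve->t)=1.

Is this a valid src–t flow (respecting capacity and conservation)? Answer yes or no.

Yes

Every edge has 0 ≤ f(e) ≤ cap(e).
At each intermediate node, inflow equals outflow.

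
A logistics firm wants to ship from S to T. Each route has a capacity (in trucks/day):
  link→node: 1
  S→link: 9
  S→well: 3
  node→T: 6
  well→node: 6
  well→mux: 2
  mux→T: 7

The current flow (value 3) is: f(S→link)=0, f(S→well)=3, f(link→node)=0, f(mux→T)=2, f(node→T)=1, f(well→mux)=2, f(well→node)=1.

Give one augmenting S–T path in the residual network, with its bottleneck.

Residual along S→link→node→T: S→link: 9, link→node: 1, node→T: 5.
Bottleneck = min = 1.

S→link→node→T, bottleneck 1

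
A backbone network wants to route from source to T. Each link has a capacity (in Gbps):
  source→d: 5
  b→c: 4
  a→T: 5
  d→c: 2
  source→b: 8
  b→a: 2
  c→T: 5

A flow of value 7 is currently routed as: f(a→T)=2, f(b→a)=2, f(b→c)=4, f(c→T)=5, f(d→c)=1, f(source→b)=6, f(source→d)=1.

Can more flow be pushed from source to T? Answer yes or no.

No

Residual reachable from source: {b, c, d, source}; T is not reachable.
Saturated cut: b→a, c→T with total capacity 7 = current flow value. Flow is maximum.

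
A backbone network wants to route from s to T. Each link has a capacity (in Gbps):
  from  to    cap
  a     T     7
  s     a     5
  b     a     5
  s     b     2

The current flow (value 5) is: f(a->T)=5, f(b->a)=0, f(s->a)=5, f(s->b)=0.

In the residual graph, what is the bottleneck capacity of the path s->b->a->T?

Residual capacities along the path: s->b: 2, b->a: 5, a->T: 2.
Minimum is 2.

2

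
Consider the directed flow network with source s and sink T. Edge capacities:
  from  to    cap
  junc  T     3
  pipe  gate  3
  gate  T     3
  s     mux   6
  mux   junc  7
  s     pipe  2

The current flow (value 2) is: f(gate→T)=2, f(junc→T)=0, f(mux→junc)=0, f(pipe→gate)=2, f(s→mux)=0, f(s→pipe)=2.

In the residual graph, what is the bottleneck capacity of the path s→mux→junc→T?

Residual capacities along the path: s→mux: 6, mux→junc: 7, junc→T: 3.
Minimum is 3.

3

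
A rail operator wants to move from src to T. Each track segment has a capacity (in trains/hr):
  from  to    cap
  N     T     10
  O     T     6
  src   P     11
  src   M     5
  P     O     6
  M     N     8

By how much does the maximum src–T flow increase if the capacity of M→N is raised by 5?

0

Original max flow = 11.
Edge M→N does not cross the min cut (source side {P, src}), so extra capacity there cannot help.
New max flow = 11. Increase = 0.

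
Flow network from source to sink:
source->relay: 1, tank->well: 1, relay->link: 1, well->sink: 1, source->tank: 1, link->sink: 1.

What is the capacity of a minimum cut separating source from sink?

2

Max flow = 2 (via 2 augmenting paths).
In the residual at optimum, the set reachable from source is {source}.
Cut edges: source->relay (cap 1), source->tank (cap 1). Sum = 2.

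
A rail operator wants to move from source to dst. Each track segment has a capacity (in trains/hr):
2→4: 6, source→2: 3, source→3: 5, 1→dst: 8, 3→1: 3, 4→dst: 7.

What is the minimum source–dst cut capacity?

Max flow = 6 (via 2 augmenting paths).
In the residual at optimum, the set reachable from source is {3, source}.
Cut edges: 3→1 (cap 3), source→2 (cap 3). Sum = 6.

6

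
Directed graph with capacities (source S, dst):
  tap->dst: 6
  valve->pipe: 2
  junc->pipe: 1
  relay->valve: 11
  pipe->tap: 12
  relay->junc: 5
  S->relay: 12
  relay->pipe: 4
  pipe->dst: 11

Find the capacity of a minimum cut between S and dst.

7

Max flow = 7 (via 3 augmenting paths).
In the residual at optimum, the set reachable from S is {S, junc, relay, valve}.
Cut edges: relay->pipe (cap 4), junc->pipe (cap 1), valve->pipe (cap 2). Sum = 7.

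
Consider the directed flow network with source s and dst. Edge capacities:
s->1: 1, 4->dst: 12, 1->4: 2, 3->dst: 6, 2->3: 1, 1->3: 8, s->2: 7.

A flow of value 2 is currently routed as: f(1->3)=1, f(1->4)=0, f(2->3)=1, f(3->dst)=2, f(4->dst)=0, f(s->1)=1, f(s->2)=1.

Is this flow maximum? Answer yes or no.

Yes

Residual reachable from s: {2, s}; dst is not reachable.
Saturated cut: s->1, 2->3 with total capacity 2 = current flow value. Flow is maximum.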